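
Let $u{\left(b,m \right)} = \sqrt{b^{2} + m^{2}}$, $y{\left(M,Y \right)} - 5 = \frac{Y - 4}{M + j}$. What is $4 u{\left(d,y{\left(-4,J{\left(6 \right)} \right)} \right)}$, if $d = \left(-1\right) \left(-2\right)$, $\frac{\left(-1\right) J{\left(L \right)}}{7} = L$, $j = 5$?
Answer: $4 \sqrt{1685} \approx 164.2$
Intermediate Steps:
$J{\left(L \right)} = - 7 L$
$y{\left(M,Y \right)} = 5 + \frac{-4 + Y}{5 + M}$ ($y{\left(M,Y \right)} = 5 + \frac{Y - 4}{M + 5} = 5 + \frac{-4 + Y}{5 + M}$)
$d = 2$
$4 u{\left(d,y{\left(-4,J{\left(6 \right)} \right)} \right)} = 4 \sqrt{2^{2} + \left(\frac{21 - 42 + 5 \left(-4\right)}{5 - 4}\right)^{2}} = 4 \sqrt{4 + \left(\frac{21 - 42 - 20}{1}\right)^{2}} = 4 \sqrt{4 + \left(1 \left(-41\right)\right)^{2}} = 4 \sqrt{4 + \left(-41\right)^{2}} = 4 \sqrt{4 + 1681} = 4 \sqrt{1685}$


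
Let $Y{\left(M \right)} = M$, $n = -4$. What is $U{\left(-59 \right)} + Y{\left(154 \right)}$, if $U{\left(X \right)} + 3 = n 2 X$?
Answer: $623$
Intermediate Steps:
$U{\left(X \right)} = -3 - 8 X$ ($U{\left(X \right)} = -3 + \left(-4\right) 2 X = -3 - 8 X$)
$U{\left(-59 \right)} + Y{\left(154 \right)} = \left(-3 - -472\right) + 154 = \left(-3 + 472\right) + 154 = 469 + 154 = 623$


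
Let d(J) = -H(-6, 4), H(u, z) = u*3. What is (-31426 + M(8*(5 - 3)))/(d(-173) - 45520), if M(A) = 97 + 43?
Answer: 15643/22751 ≈ 0.68757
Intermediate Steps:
H(u, z) = 3*u
M(A) = 140
d(J) = 18 (d(J) = -3*(-6) = -1*(-18) = 18)
(-31426 + M(8*(5 - 3)))/(d(-173) - 45520) = (-31426 + 140)/(18 - 45520) = -31286/(-45502) = -31286*(-1/45502) = 15643/22751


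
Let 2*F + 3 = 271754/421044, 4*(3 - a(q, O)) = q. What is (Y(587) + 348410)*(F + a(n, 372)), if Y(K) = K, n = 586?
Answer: -21259327800491/421044 ≈ -5.0492e+7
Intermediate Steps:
a(q, O) = 3 - q/4
F = -495689/421044 (F = -3/2 + (271754/421044)/2 = -3/2 + (271754*(1/421044))/2 = -3/2 + (½)*(135877/210522) = -3/2 + 135877/421044 = -495689/421044 ≈ -1.1773)
(Y(587) + 348410)*(F + a(n, 372)) = (587 + 348410)*(-495689/421044 + (3 - ¼*586)) = 348997*(-495689/421044 + (3 - 293/2)) = 348997*(-495689/421044 - 287/2) = 348997*(-60915503/421044) = -21259327800491/421044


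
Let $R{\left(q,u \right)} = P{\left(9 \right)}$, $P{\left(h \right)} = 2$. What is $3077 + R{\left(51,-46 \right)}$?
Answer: $3079$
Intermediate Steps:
$R{\left(q,u \right)} = 2$
$3077 + R{\left(51,-46 \right)} = 3077 + 2 = 3079$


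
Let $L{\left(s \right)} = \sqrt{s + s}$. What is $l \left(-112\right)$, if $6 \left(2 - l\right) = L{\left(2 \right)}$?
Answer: $- \frac{560}{3} \approx -186.67$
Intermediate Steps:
$L{\left(s \right)} = \sqrt{2} \sqrt{s}$ ($L{\left(s \right)} = \sqrt{2 s} = \sqrt{2} \sqrt{s}$)
$l = \frac{5}{3}$ ($l = 2 - \frac{\sqrt{2} \sqrt{2}}{6} = 2 - \frac{1}{3} = \frac{5}{3} \approx 1.6667$)
$l \left(-112\right) = \frac{5}{3} \left(-112\right) = - \frac{560}{3}$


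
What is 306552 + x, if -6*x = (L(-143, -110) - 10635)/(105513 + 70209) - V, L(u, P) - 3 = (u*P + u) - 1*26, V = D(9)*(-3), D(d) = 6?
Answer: 107734805113/351444 ≈ 3.0655e+5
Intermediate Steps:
V = -18 (V = 6*(-3) = -18)
L(u, P) = -23 + u + P*u (L(u, P) = 3 + ((u*P + u) - 1*26) = 3 + ((P*u + u) - 26) = 3 + ((u + P*u) - 26) = 3 + (-26 + u + P*u) = -23 + u + P*u)
x = -1055975/351444 (x = -(((-23 - 143 - 110*(-143)) - 10635)/(105513 + 70209) - 1*(-18))/6 = -(((-23 - 143 + 15730) - 10635)/175722 + 18)/6 = -((15564 - 10635)*(1/175722) + 18)/6 = -(4929*(1/175722) + 18)/6 = -(1643/58574 + 18)/6 = -1/6*1055975/58574 = -1055975/351444 ≈ -3.0047)
306552 + x = 306552 - 1055975/351444 = 107734805113/351444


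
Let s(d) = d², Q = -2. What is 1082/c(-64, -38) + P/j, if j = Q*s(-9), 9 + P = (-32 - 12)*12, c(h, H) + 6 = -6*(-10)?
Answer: 1261/54 ≈ 23.352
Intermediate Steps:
c(h, H) = 54 (c(h, H) = -6 - 6*(-10) = -6 + 60 = 54)
P = -537 (P = -9 + (-32 - 12)*12 = -9 - 44*12 = -9 - 528 = -537)
j = -162 (j = -2*(-9)² = -2*81 = -162)
1082/c(-64, -38) + P/j = 1082/54 - 537/(-162) = 1082*(1/54) - 537*(-1/162) = 541/27 + 179/54 = 1261/54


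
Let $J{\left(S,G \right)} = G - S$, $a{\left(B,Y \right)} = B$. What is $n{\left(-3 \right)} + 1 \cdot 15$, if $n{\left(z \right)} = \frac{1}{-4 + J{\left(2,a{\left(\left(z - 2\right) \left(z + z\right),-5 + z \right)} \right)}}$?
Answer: $\frac{361}{24} \approx 15.042$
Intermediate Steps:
$n{\left(z \right)} = \frac{1}{-6 + 2 z \left(-2 + z\right)}$ ($n{\left(z \right)} = \frac{1}{-4 + \left(\left(z - 2\right) \left(z + z\right) - 2\right)} = \frac{1}{-4 + \left(\left(-2 + z\right) 2 z - 2\right)} = \frac{1}{-4 + \left(2 z \left(-2 + z\right) - 2\right)} = \frac{1}{-4 + \left(-2 + 2 z \left(-2 + z\right)\right)} = \frac{1}{-6 + 2 z \left(-2 + z\right)}$)
$n{\left(-3 \right)} + 1 \cdot 15 = \frac{1}{2 \left(-3 - 3 \left(-2 - 3\right)\right)} + 1 \cdot 15 = \frac{1}{2 \left(-3 - -15\right)} + 15 = \frac{1}{2 \left(-3 + 15\right)} + 15 = \frac{1}{2 \cdot 12} + 15 = \frac{1}{2} \cdot \frac{1}{12} + 15 = \frac{1}{24} + 15 = \frac{361}{24}$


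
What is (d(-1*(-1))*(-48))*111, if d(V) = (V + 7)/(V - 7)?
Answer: 7104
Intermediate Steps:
d(V) = (7 + V)/(-7 + V)
(d(-1*(-1))*(-48))*111 = (((7 - 1*(-1))/(-7 - 1*(-1)))*(-48))*111 = (((7 + 1)/(-7 + 1))*(-48))*111 = ((8/(-6))*(-48))*111 = (-⅙*8*(-48))*111 = -4/3*(-48)*111 = 64*111 = 7104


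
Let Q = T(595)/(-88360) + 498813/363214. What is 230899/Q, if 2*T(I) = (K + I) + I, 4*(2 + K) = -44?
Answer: 7410377615746960/43861365241 ≈ 1.6895e+5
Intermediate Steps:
K = -13 (K = -2 + (¼)*(-44) = -2 - 11 = -13)
T(I) = -13/2 + I (T(I) = ((-13 + I) + I)/2 = (-13 + 2*I)/2 = -13/2 + I)
Q = 43861365241/32093589040 (Q = (-13/2 + 595)/(-88360) + 498813/363214 = (1177/2)*(-1/88360) + 498813*(1/363214) = -1177/176720 + 498813/363214 = 43861365241/32093589040 ≈ 1.3667)
230899/Q = 230899/(43861365241/32093589040) = 230899*(32093589040/43861365241) = 7410377615746960/43861365241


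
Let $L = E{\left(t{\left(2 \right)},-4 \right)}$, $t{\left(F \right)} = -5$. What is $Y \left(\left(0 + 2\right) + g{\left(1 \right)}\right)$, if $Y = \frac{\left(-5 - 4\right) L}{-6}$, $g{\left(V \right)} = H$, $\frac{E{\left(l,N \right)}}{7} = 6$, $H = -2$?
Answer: $0$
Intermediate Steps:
$E{\left(l,N \right)} = 42$ ($E{\left(l,N \right)} = 7 \cdot 6 = 42$)
$g{\left(V \right)} = -2$
$L = 42$
$Y = 63$ ($Y = \frac{\left(-5 - 4\right) 42}{-6} = \left(-9\right) 42 \left(- \frac{1}{6}\right) = \left(-378\right) \left(- \frac{1}{6}\right) = 63$)
$Y \left(\left(0 + 2\right) + g{\left(1 \right)}\right) = 63 \left(\left(0 + 2\right) - 2\right) = 63 \left(2 - 2\right) = 63 \cdot 0 = 0$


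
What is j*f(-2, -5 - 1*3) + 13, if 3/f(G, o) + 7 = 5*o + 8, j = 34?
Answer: 135/13 ≈ 10.385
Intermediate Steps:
f(G, o) = 3/(1 + 5*o) (f(G, o) = 3/(-7 + (5*o + 8)) = 3/(-7 + (8 + 5*o)) = 3/(1 + 5*o))
j*f(-2, -5 - 1*3) + 13 = 34*(3/(1 + 5*(-5 - 1*3))) + 13 = 34*(3/(1 + 5*(-5 - 3))) + 13 = 34*(3/(1 + 5*(-8))) + 13 = 34*(3/(1 - 40)) + 13 = 34*(3/(-39)) + 13 = 34*(3*(-1/39)) + 13 = 34*(-1/13) + 13 = -34/13 + 13 = 135/13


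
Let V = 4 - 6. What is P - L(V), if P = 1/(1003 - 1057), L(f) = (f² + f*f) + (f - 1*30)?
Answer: 1295/54 ≈ 23.981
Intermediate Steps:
V = -2
L(f) = -30 + f + 2*f² (L(f) = (f² + f²) + (f - 30) = 2*f² + (-30 + f) = -30 + f + 2*f²)
P = -1/54 (P = 1/(-54) = -1/54 ≈ -0.018519)
P - L(V) = -1/54 - (-30 - 2 + 2*(-2)²) = -1/54 - (-30 - 2 + 2*4) = -1/54 - (-30 - 2 + 8) = -1/54 - 1*(-24) = -1/54 + 24 = 1295/54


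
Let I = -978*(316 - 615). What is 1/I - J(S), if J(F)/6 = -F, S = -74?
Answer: -129835367/292422 ≈ -444.00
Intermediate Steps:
I = 292422 (I = -978*(-299) = 292422)
J(F) = -6*F (J(F) = 6*(-F) = -6*F)
1/I - J(S) = 1/292422 - (-6)*(-74) = 1/292422 - 1*444 = 1/292422 - 444 = -129835367/292422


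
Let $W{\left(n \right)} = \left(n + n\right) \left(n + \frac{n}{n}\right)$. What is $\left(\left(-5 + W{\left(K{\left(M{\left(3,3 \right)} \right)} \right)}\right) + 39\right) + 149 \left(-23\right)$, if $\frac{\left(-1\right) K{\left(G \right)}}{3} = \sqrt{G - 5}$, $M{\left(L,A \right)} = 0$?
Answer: $-3483 - 6 i \sqrt{5} \approx -3483.0 - 13.416 i$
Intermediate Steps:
$K{\left(G \right)} = - 3 \sqrt{-5 + G}$ ($K{\left(G \right)} = - 3 \sqrt{G - 5} = - 3 \sqrt{-5 + G}$)
$W{\left(n \right)} = 2 n \left(1 + n\right)$ ($W{\left(n \right)} = 2 n \left(n + 1\right) = 2 n \left(1 + n\right)$)
$\left(\left(-5 + W{\left(K{\left(M{\left(3,3 \right)} \right)} \right)}\right) + 39\right) + 149 \left(-23\right) = \left(\left(-5 + 2 \left(- 3 \sqrt{-5 + 0}\right) \left(1 - 3 \sqrt{-5 + 0}\right)\right) + 39\right) + 149 \left(-23\right) = \left(\left(-5 + 2 \left(- 3 \sqrt{-5}\right) \left(1 - 3 \sqrt{-5}\right)\right) + 39\right) - 3427 = \left(\left(-5 + 2 \left(- 3 i \sqrt{5}\right) \left(1 - 3 i \sqrt{5}\right)\right) + 39\right) - 3427 = \left(\left(-5 - 6 i \sqrt{5} \left(1 - 3 i \sqrt{5}\right)\right) + 39\right) - 3427 = \left(34 - 6 i \sqrt{5} \left(1 - 3 i \sqrt{5}\right)\right) - 3427 = -3393 - 6 i \sqrt{5} \left(1 - 3 i \sqrt{5}\right)$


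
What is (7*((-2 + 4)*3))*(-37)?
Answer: -1554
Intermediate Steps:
(7*((-2 + 4)*3))*(-37) = (7*(2*3))*(-37) = (7*6)*(-37) = 42*(-37) = -1554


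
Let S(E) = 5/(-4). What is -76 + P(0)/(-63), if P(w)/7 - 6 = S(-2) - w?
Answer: -2755/36 ≈ -76.528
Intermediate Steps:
S(E) = -5/4 (S(E) = 5*(-¼) = -5/4)
P(w) = 133/4 - 7*w (P(w) = 42 + 7*(-5/4 - w) = 42 + (-35/4 - 7*w) = 133/4 - 7*w)
-76 + P(0)/(-63) = -76 + (133/4 - 7*0)/(-63) = -76 + (133/4 + 0)*(-1/63) = -76 + (133/4)*(-1/63) = -76 - 19/36 = -2755/36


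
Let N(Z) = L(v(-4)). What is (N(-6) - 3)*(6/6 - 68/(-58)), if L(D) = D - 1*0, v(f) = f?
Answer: -441/29 ≈ -15.207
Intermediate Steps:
L(D) = D (L(D) = D + 0 = D)
N(Z) = -4
(N(-6) - 3)*(6/6 - 68/(-58)) = (-4 - 3)*(6/6 - 68/(-58)) = -7*(6*(1/6) - 68*(-1/58)) = -7*(1 + 34/29) = -7*63/29 = -441/29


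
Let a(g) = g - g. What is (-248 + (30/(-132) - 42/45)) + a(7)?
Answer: -82223/330 ≈ -249.16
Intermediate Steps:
a(g) = 0
(-248 + (30/(-132) - 42/45)) + a(7) = (-248 + (30/(-132) - 42/45)) + 0 = (-248 + (30*(-1/132) - 42*1/45)) + 0 = (-248 + (-5/22 - 14/15)) + 0 = (-248 - 383/330) + 0 = -82223/330 + 0 = -82223/330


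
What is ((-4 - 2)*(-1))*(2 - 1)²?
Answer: 6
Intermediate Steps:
((-4 - 2)*(-1))*(2 - 1)² = -6*(-1)*1² = 6*1 = 6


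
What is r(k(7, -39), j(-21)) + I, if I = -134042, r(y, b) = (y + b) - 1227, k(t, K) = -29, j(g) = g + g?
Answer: -135340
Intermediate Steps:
j(g) = 2*g
r(y, b) = -1227 + b + y (r(y, b) = (b + y) - 1227 = -1227 + b + y)
r(k(7, -39), j(-21)) + I = (-1227 + 2*(-21) - 29) - 134042 = (-1227 - 42 - 29) - 134042 = -1298 - 134042 = -135340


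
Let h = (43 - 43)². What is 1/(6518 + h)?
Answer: 1/6518 ≈ 0.00015342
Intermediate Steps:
h = 0 (h = 0² = 0)
1/(6518 + h) = 1/(6518 + 0) = 1/6518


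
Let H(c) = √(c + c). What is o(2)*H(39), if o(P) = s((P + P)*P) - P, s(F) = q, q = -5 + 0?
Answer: -7*√78 ≈ -61.822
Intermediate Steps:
q = -5
s(F) = -5
H(c) = √2*√c (H(c) = √(2*c) = √2*√c)
o(P) = -5 - P
o(2)*H(39) = (-5 - 1*2)*(√2*√39) = (-5 - 2)*√78 = -7*√78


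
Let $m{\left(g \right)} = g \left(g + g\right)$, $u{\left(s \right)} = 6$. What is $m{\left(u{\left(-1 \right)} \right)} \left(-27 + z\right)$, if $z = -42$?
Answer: $-4968$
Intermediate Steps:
$m{\left(g \right)} = 2 g^{2}$ ($m{\left(g \right)} = g 2 g = 2 g^{2}$)
$m{\left(u{\left(-1 \right)} \right)} \left(-27 + z\right) = 2 \cdot 6^{2} \left(-27 - 42\right) = 2 \cdot 36 \left(-69\right) = 72 \left(-69\right) = -4968$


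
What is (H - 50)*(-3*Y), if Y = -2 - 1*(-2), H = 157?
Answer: 0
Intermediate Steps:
Y = 0 (Y = -2 + 2 = 0)
(H - 50)*(-3*Y) = (157 - 50)*(-3*0) = 107*0 = 0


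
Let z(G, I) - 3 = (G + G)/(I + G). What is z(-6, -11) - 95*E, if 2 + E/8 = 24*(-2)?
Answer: 646063/17 ≈ 38004.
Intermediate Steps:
z(G, I) = 3 + 2*G/(G + I) (z(G, I) = 3 + (G + G)/(I + G) = 3 + (2*G)/(G + I) = 3 + 2*G/(G + I))
E = -400 (E = -16 + 8*(24*(-2)) = -16 + 8*(-48) = -16 - 384 = -400)
z(-6, -11) - 95*E = (3*(-11) + 5*(-6))/(-6 - 11) - 95*(-400) = (-33 - 30)/(-17) + 38000 = -1/17*(-63) + 38000 = 63/17 + 38000 = 646063/17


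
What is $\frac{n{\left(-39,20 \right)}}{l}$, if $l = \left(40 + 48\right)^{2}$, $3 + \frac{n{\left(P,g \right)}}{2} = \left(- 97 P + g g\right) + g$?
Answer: $\frac{525}{484} \approx 1.0847$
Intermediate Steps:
$n{\left(P,g \right)} = -6 - 194 P + 2 g + 2 g^{2}$ ($n{\left(P,g \right)} = -6 + 2 \left(\left(- 97 P + g g\right) + g\right) = -6 + 2 \left(\left(- 97 P + g^{2}\right) + g\right) = -6 + 2 \left(\left(g^{2} - 97 P\right) + g\right) = -6 + 2 \left(g + g^{2} - 97 P\right) = -6 + \left(- 194 P + 2 g + 2 g^{2}\right) = -6 - 194 P + 2 g + 2 g^{2}$)
$l = 7744$ ($l = 88^{2} = 7744$)
$\frac{n{\left(-39,20 \right)}}{l} = \frac{-6 - -7566 + 2 \cdot 20 + 2 \cdot 20^{2}}{7744} = \left(-6 + 7566 + 40 + 2 \cdot 400\right) \frac{1}{7744} = \left(-6 + 7566 + 40 + 800\right) \frac{1}{7744} = 8400 \cdot \frac{1}{7744} = \frac{525}{484}$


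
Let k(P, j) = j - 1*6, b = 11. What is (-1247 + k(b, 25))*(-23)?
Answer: 28244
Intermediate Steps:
k(P, j) = -6 + j (k(P, j) = j - 6 = -6 + j)
(-1247 + k(b, 25))*(-23) = (-1247 + (-6 + 25))*(-23) = (-1247 + 19)*(-23) = -1228*(-23) = 28244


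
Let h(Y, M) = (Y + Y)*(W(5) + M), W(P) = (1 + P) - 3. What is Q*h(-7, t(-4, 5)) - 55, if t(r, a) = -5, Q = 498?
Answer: 13889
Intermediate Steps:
W(P) = -2 + P
h(Y, M) = 2*Y*(3 + M) (h(Y, M) = (Y + Y)*((-2 + 5) + M) = (2*Y)*(3 + M) = 2*Y*(3 + M))
Q*h(-7, t(-4, 5)) - 55 = 498*(2*(-7)*(3 - 5)) - 55 = 498*(2*(-7)*(-2)) - 55 = 498*28 - 55 = 13944 - 55 = 13889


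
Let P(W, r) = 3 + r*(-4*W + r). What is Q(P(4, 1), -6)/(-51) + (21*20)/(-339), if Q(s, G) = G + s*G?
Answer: -4866/1921 ≈ -2.5331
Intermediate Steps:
P(W, r) = 3 + r*(r - 4*W)
Q(s, G) = G + G*s
Q(P(4, 1), -6)/(-51) + (21*20)/(-339) = -6*(1 + (3 + 1² - 4*4*1))/(-51) + (21*20)/(-339) = -6*(1 + (3 + 1 - 16))*(-1/51) + 420*(-1/339) = -6*(1 - 12)*(-1/51) - 140/113 = -6*(-11)*(-1/51) - 140/113 = 66*(-1/51) - 140/113 = -22/17 - 140/113 = -4866/1921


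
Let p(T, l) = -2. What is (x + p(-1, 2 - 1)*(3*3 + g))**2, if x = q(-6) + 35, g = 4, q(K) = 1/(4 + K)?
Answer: 289/4 ≈ 72.250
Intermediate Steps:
x = 69/2 (x = 1/(4 - 6) + 35 = 1/(-2) + 35 = -1/2 + 35 = 69/2 ≈ 34.500)
(x + p(-1, 2 - 1)*(3*3 + g))**2 = (69/2 - 2*(3*3 + 4))**2 = (69/2 - 2*(9 + 4))**2 = (69/2 - 2*13)**2 = (69/2 - 26)**2 = (17/2)**2 = 289/4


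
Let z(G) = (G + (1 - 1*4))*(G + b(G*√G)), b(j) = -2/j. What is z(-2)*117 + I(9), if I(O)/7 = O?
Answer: 1233 + 585*I*√2/2 ≈ 1233.0 + 413.66*I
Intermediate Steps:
I(O) = 7*O
z(G) = (-3 + G)*(G - 2/G^(3/2)) (z(G) = (G + (1 - 1*4))*(G - 2/G^(3/2)) = (G + (1 - 4))*(G - 2/G^(3/2)) = (G - 3)*(G - 2/G^(3/2)) = (-3 + G)*(G - 2/G^(3/2)))
z(-2)*117 + I(9) = ((-2)² - 3*(-2) - (-1)*I*√2 + 6/(-2)^(3/2))*117 + 7*9 = (4 + 6 - (-1)*I*√2 + 6*(I*√2/4))*117 + 63 = (4 + 6 + I*√2 + 3*I*√2/2)*117 + 63 = (10 + 5*I*√2/2)*117 + 63 = (1170 + 585*I*√2/2) + 63 = 1233 + 585*I*√2/2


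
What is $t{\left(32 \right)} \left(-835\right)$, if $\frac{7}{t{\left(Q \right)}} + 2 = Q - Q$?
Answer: $\frac{5845}{2} \approx 2922.5$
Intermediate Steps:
$t{\left(Q \right)} = - \frac{7}{2}$ ($t{\left(Q \right)} = \frac{7}{-2 + \left(Q - Q\right)} = \frac{7}{-2 + 0} = \frac{7}{-2} = 7 \left(- \frac{1}{2}\right) = - \frac{7}{2}$)
$t{\left(32 \right)} \left(-835\right) = \left(- \frac{7}{2}\right) \left(-835\right) = \frac{5845}{2}$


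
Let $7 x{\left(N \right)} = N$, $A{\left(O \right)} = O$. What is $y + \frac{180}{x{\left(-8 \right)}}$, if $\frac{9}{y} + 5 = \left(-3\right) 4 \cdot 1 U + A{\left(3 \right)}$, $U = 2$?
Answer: $- \frac{2052}{13} \approx -157.85$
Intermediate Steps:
$x{\left(N \right)} = \frac{N}{7}$
$y = - \frac{9}{26}$ ($y = \frac{9}{-5 + \left(\left(-3\right) 4 \cdot 1 \cdot 2 + 3\right)} = \frac{9}{-5 + \left(\left(-12\right) 1 \cdot 2 + 3\right)} = \frac{9}{-5 + \left(\left(-12\right) 2 + 3\right)} = \frac{9}{-5 + \left(-24 + 3\right)} = \frac{9}{-5 - 21} = \frac{9}{-26} = 9 \left(- \frac{1}{26}\right) = - \frac{9}{26} \approx -0.34615$)
$y + \frac{180}{x{\left(-8 \right)}} = - \frac{9}{26} + \frac{180}{\frac{1}{7} \left(-8\right)} = - \frac{9}{26} + \frac{180}{- \frac{8}{7}} = - \frac{9}{26} + 180 \left(- \frac{7}{8}\right) = - \frac{9}{26} - \frac{315}{2} = - \frac{2052}{13}$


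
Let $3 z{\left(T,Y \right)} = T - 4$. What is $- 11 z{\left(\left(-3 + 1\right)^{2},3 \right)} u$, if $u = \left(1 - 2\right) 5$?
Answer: $0$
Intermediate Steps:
$u = -5$ ($u = \left(-1\right) 5 = -5$)
$z{\left(T,Y \right)} = - \frac{4}{3} + \frac{T}{3}$ ($z{\left(T,Y \right)} = \frac{T - 4}{3} = \frac{-4 + T}{3} = - \frac{4}{3} + \frac{T}{3}$)
$- 11 z{\left(\left(-3 + 1\right)^{2},3 \right)} u = - 11 \left(- \frac{4}{3} + \frac{\left(-3 + 1\right)^{2}}{3}\right) \left(-5\right) = - 11 \left(- \frac{4}{3} + \frac{\left(-2\right)^{2}}{3}\right) \left(-5\right) = - 11 \left(- \frac{4}{3} + \frac{1}{3} \cdot 4\right) \left(-5\right) = - 11 \left(- \frac{4}{3} + \frac{4}{3}\right) \left(-5\right) = \left(-11\right) 0 \left(-5\right) = 0 \left(-5\right) = 0$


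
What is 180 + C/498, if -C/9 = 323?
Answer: 28911/166 ≈ 174.16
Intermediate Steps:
C = -2907 (C = -9*323 = -2907)
180 + C/498 = 180 - 2907/498 = 180 + (1/498)*(-2907) = 180 - 969/166 = 28911/166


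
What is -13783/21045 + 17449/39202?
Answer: -173106961/825006090 ≈ -0.20983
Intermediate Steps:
-13783/21045 + 17449/39202 = -173106961/825006090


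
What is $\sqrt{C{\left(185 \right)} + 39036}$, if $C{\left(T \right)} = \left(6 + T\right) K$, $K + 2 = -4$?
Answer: $3 \sqrt{4210} \approx 194.65$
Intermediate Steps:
$K = -6$ ($K = -2 - 4 = -6$)
$C{\left(T \right)} = -36 - 6 T$ ($C{\left(T \right)} = \left(6 + T\right) \left(-6\right) = -36 - 6 T$)
$\sqrt{C{\left(185 \right)} + 39036} = \sqrt{\left(-36 - 1110\right) + 39036} = \sqrt{-1146 + 39036} = \sqrt{37890} = 3 \sqrt{4210}$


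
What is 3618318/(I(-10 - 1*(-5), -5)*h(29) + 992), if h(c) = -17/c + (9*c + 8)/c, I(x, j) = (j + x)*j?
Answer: 52465611/20684 ≈ 2536.5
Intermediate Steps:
I(x, j) = j*(j + x)
h(c) = -17/c + (8 + 9*c)/c
3618318/(I(-10 - 1*(-5), -5)*h(29) + 992) = 3618318/((-5*(-5 + (-10 - 1*(-5))))*(9 - 9/29) + 992) = 3618318/((-5*(-5 + (-10 + 5)))*(9 - 9*1/29) + 992) = 3618318/((-5*(-5 - 5))*(9 - 9/29) + 992) = 3618318/(-5*(-10)*(252/29) + 992) = 3618318/(50*(252/29) + 992) = 3618318/(12600/29 + 992) = 3618318/(41368/29) = 3618318*(29/41368) = 52465611/20684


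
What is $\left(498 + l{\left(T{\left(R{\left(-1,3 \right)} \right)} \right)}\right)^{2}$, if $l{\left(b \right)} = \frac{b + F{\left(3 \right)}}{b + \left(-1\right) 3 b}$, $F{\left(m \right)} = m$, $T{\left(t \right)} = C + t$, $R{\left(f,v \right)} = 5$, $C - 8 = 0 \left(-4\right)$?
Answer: $\frac{41809156}{169} \approx 2.4739 \cdot 10^{5}$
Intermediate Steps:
$C = 8$ ($C = 8 + 0 \left(-4\right) = 8 + 0 = 8$)
$T{\left(t \right)} = 8 + t$
$l{\left(b \right)} = - \frac{3 + b}{2 b}$ ($l{\left(b \right)} = \frac{b + 3}{b + \left(-1\right) 3 b} = \frac{3 + b}{b - 3 b} = \frac{3 + b}{\left(-2\right) b} = \left(3 + b\right) \left(- \frac{1}{2 b}\right) = - \frac{3 + b}{2 b}$)
$\left(498 + l{\left(T{\left(R{\left(-1,3 \right)} \right)} \right)}\right)^{2} = \left(498 + \frac{-3 - \left(8 + 5\right)}{2 \left(8 + 5\right)}\right)^{2} = \left(498 + \frac{-3 - 13}{2 \cdot 13}\right)^{2} = \left(498 + \frac{1}{2} \cdot \frac{1}{13} \left(-3 - 13\right)\right)^{2} = \left(498 + \frac{1}{2} \cdot \frac{1}{13} \left(-16\right)\right)^{2} = \left(498 - \frac{8}{13}\right)^{2} = \left(\frac{6466}{13}\right)^{2} = \frac{41809156}{169}$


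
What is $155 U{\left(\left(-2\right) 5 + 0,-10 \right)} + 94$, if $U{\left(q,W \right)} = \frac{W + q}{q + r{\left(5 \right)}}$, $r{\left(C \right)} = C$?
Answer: $714$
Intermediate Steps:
$U{\left(q,W \right)} = \frac{W + q}{5 + q}$ ($U{\left(q,W \right)} = \frac{W + q}{q + 5} = \frac{W + q}{5 + q}$)
$155 U{\left(\left(-2\right) 5 + 0,-10 \right)} + 94 = 155 \frac{-10 + \left(\left(-2\right) 5 + 0\right)}{5 + \left(\left(-2\right) 5 + 0\right)} + 94 = 155 \frac{-10 + \left(-10 + 0\right)}{5 + \left(-10 + 0\right)} + 94 = 155 \frac{-10 - 10}{5 - 10} + 94 = 155 \frac{1}{-5} \left(-20\right) + 94 = 155 \left(\left(- \frac{1}{5}\right) \left(-20\right)\right) + 94 = 155 \cdot 4 + 94 = 620 + 94 = 714$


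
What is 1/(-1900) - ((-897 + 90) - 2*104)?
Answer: 1928499/1900 ≈ 1015.0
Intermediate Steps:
1/(-1900) - ((-897 + 90) - 2*104) = -1/1900 - (-807 - 208) = -1/1900 - 1*(-1015) = -1/1900 + 1015 = 1928499/1900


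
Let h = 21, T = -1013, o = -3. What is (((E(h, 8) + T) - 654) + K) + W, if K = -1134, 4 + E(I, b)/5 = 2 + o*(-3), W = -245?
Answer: -3011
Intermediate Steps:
E(I, b) = 35 (E(I, b) = -20 + 5*(2 - 3*(-3)) = -20 + 5*(2 + 9) = -20 + 5*11 = -20 + 55 = 35)
(((E(h, 8) + T) - 654) + K) + W = (((35 - 1013) - 654) - 1134) - 245 = ((-978 - 654) - 1134) - 245 = (-1632 - 1134) - 245 = -2766 - 245 = -3011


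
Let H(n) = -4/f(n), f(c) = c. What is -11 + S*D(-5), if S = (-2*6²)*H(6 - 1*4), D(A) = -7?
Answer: -1019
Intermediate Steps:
H(n) = -4/n
S = 144 (S = (-2*6²)*(-4/(6 - 1*4)) = (-2*36)*(-4/(6 - 4)) = -(-288)/2 = -72*(-2) = 144)
-11 + S*D(-5) = -11 + 144*(-7) = -11 - 1008 = -1019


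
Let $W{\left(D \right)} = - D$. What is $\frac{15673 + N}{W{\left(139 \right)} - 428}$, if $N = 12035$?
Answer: $- \frac{9236}{189} \approx -48.868$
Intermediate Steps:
$\frac{15673 + N}{W{\left(139 \right)} - 428} = \frac{15673 + 12035}{\left(-1\right) 139 - 428} = \frac{27708}{-139 - 428} = \frac{27708}{-567} = 27708 \left(- \frac{1}{567}\right) = - \frac{9236}{189}$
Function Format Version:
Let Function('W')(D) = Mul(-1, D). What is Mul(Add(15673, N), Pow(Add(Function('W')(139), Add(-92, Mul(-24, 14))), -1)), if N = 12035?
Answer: Rational(-9236, 189) ≈ -48.868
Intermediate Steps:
Mul(Add(15673, N), Pow(Add(Function('W')(139), Add(-92, Mul(-24, 14))), -1)) = Mul(Add(15673, 12035), Pow(Add(Mul(-1, 139), Add(-92, Mul(-24, 14))), -1)) = Mul(27708, Pow(Add(-139, Add(-92, -336)), -1)) = Mul(27708, Pow(Add(-139, -428), -1)) = Mul(27708, Pow(-567, -1)) = Mul(27708, Rational(-1, 567)) = Rational(-9236, 189)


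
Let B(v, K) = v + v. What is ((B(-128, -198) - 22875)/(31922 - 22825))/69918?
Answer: -23131/636044046 ≈ -3.6367e-5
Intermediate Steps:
B(v, K) = 2*v
((B(-128, -198) - 22875)/(31922 - 22825))/69918 = ((2*(-128) - 22875)/(31922 - 22825))/69918 = ((-256 - 22875)/9097)*(1/69918) = -23131*1/9097*(1/69918) = -23131/9097*1/69918 = -23131/636044046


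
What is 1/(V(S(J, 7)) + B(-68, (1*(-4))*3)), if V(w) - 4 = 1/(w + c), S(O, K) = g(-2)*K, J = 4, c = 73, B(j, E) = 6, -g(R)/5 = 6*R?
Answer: 493/4931 ≈ 0.099980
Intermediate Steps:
g(R) = -30*R
S(O, K) = 60*K (S(O, K) = (-30*(-2))*K = 60*K)
V(w) = 4 + 1/(73 + w) (V(w) = 4 + 1/(w + 73) = 4 + 1/(73 + w))
1/(V(S(J, 7)) + B(-68, (1*(-4))*3)) = 1/((293 + 4*(60*7))/(73 + 60*7) + 6) = 1/((293 + 4*420)/(73 + 420) + 6) = 1/((293 + 1680)/493 + 6) = 1/((1/493)*1973 + 6) = 1/(1973/493 + 6) = 1/(4931/493) = 493/4931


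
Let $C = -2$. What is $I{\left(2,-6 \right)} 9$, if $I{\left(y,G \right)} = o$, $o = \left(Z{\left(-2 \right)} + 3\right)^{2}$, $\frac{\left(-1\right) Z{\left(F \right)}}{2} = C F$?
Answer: $225$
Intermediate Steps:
$Z{\left(F \right)} = 4 F$ ($Z{\left(F \right)} = - 2 \left(- 2 F\right) = 4 F$)
$o = 25$ ($o = \left(4 \left(-2\right) + 3\right)^{2} = \left(-8 + 3\right)^{2} = \left(-5\right)^{2} = 25$)
$I{\left(y,G \right)} = 25$
$I{\left(2,-6 \right)} 9 = 25 \cdot 9 = 225$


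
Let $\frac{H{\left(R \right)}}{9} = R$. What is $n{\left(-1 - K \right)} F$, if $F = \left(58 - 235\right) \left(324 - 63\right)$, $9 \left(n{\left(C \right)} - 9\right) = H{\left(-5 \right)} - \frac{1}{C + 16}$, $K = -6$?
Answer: $- \frac{1291805}{7} \approx -1.8454 \cdot 10^{5}$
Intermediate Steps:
$H{\left(R \right)} = 9 R$
$n{\left(C \right)} = 4 - \frac{1}{9 \left(16 + C\right)}$ ($n{\left(C \right)} = 9 + \frac{9 \left(-5\right) - \frac{1}{C + 16}}{9} = 9 + \frac{-45 - \frac{1}{16 + C}}{9} = 9 - \left(5 + \frac{1}{9 \left(16 + C\right)}\right) = 4 - \frac{1}{9 \left(16 + C\right)}$)
$F = -46197$ ($F = \left(-177\right) 261 = -46197$)
$n{\left(-1 - K \right)} F = \frac{575 + 36 \left(-1 - -6\right)}{9 \left(16 - -5\right)} \left(-46197\right) = \frac{575 + 36 \left(-1 + 6\right)}{9 \left(16 + \left(-1 + 6\right)\right)} \left(-46197\right) = \frac{575 + 36 \cdot 5}{9 \left(16 + 5\right)} \left(-46197\right) = \frac{575 + 180}{9 \cdot 21} \left(-46197\right) = \frac{1}{9} \cdot \frac{1}{21} \cdot 755 \left(-46197\right) = \frac{755}{189} \left(-46197\right) = - \frac{1291805}{7}$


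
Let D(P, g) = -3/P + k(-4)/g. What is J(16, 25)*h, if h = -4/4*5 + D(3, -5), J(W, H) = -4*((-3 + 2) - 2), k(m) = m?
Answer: -312/5 ≈ -62.400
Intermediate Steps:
D(P, g) = -4/g - 3/P (D(P, g) = -3/P - 4/g = -4/g - 3/P)
J(W, H) = 12 (J(W, H) = -4*(-1 - 2) = -4*(-3) = 12)
h = -26/5 (h = -4/4*5 + (-4/(-5) - 3/3) = -4*1/4*5 + (-4*(-1/5) - 3*1/3) = -1*5 + (4/5 - 1) = -5 - 1/5 = -26/5 ≈ -5.2000)
J(16, 25)*h = 12*(-26/5) = -312/5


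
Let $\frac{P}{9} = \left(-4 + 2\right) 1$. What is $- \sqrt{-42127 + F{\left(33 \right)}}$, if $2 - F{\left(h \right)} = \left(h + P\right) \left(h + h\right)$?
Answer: $- i \sqrt{43115} \approx - 207.64 i$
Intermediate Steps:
$P = -18$ ($P = 9 \left(-4 + 2\right) 1 = 9 \left(\left(-2\right) 1\right) = 9 \left(-2\right) = -18$)
$F{\left(h \right)} = 2 - 2 h \left(-18 + h\right)$ ($F{\left(h \right)} = 2 - \left(h - 18\right) \left(h + h\right) = 2 - \left(-18 + h\right) 2 h = 2 - 2 h \left(-18 + h\right)$)
$- \sqrt{-42127 + F{\left(33 \right)}} = - \sqrt{-42127 + \left(2 - 2 \cdot 33^{2} + 36 \cdot 33\right)} = - \sqrt{-42127 + \left(2 - 2178 + 1188\right)} = - \sqrt{-42127 - 988} = - \sqrt{-43115} = - i \sqrt{43115}$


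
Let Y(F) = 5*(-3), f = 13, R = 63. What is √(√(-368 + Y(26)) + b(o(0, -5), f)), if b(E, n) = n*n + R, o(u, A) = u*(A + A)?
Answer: √(232 + I*√383) ≈ 15.245 + 0.64186*I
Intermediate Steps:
Y(F) = -15
o(u, A) = 2*A*u (o(u, A) = u*(2*A) = 2*A*u)
b(E, n) = 63 + n² (b(E, n) = n*n + 63 = n² + 63 = 63 + n²)
√(√(-368 + Y(26)) + b(o(0, -5), f)) = √(√(-368 - 15) + (63 + 13²)) = √(√(-383) + (63 + 169)) = √(I*√383 + 232) = √(232 + I*√383)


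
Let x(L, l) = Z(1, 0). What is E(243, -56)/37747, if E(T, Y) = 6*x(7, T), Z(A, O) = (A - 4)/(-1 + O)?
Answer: 18/37747 ≈ 0.00047686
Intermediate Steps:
Z(A, O) = (-4 + A)/(-1 + O)
x(L, l) = 3 (x(L, l) = (-4 + 1)/(-1 + 0) = -3/(-1) = -1*(-3) = 3)
E(T, Y) = 18 (E(T, Y) = 6*3 = 18)
E(243, -56)/37747 = 18/37747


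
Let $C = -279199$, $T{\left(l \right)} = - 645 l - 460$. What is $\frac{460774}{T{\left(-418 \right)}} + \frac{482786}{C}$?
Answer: $- \frac{647105937}{37573205425} \approx -0.017223$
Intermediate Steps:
$T{\left(l \right)} = -460 - 645 l$
$\frac{460774}{T{\left(-418 \right)}} + \frac{482786}{C} = \frac{460774}{-460 - -269610} + \frac{482786}{-279199} = \frac{460774}{-460 + 269610} + 482786 \left(- \frac{1}{279199}\right) = \frac{460774}{269150} - \frac{482786}{279199} = 460774 \cdot \frac{1}{269150} - \frac{482786}{279199} = \frac{230387}{134575} - \frac{482786}{279199} = - \frac{647105937}{37573205425}$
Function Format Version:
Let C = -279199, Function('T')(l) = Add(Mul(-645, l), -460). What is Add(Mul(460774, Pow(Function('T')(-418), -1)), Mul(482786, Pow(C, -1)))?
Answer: Rational(-647105937, 37573205425) ≈ -0.017223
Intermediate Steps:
Function('T')(l) = Add(-460, Mul(-645, l))
Add(Mul(460774, Pow(Function('T')(-418), -1)), Mul(482786, Pow(C, -1))) = Add(Mul(460774, Pow(Add(-460, Mul(-645, -418)), -1)), Mul(482786, Pow(-279199, -1))) = Add(Mul(460774, Pow(Add(-460, 269610), -1)), Mul(482786, Rational(-1, 279199))) = Add(Mul(460774, Pow(269150, -1)), Rational(-482786, 279199)) = Add(Mul(460774, Rational(1, 269150)), Rational(-482786, 279199)) = Add(Rational(230387, 134575), Rational(-482786, 279199)) = Rational(-647105937, 37573205425)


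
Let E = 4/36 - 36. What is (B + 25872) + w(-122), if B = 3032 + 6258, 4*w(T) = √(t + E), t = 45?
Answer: 35162 + √82/12 ≈ 35163.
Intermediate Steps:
E = -323/9 (E = 4*(1/36) - 36 = ⅑ - 36 = -323/9 ≈ -35.889)
w(T) = √82/12 (w(T) = √(45 - 323/9)/4 = √(82/9)/4 = (√82/3)/4 = √82/12)
B = 9290
(B + 25872) + w(-122) = (9290 + 25872) + √82/12 = 35162 + √82/12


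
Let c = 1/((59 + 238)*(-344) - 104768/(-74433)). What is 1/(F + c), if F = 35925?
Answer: 7604565976/273194032613367 ≈ 2.7836e-5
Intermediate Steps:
c = -74433/7604565976 (c = 1/(297*(-344) - 104768*(-1)/74433) = 1/(-102168 - 1*(-104768/74433)) = 1/(-102168 + 104768/74433) = 1/(-7604565976/74433) = -74433/7604565976 ≈ -9.7879e-6)
1/(F + c) = 1/(35925 - 74433/7604565976) = 1/(273194032613367/7604565976) = 7604565976/273194032613367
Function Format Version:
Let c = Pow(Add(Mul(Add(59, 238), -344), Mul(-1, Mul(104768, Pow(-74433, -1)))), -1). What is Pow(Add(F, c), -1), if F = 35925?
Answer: Rational(7604565976, 273194032613367) ≈ 2.7836e-5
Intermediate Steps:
c = Rational(-74433, 7604565976) (c = Pow(Add(Mul(297, -344), Mul(-1, Mul(104768, Rational(-1, 74433)))), -1) = Pow(Add(-102168, Mul(-1, Rational(-104768, 74433))), -1) = Pow(Add(-102168, Rational(104768, 74433)), -1) = Pow(Rational(-7604565976, 74433), -1) = Rational(-74433, 7604565976) ≈ -9.7879e-6)
Pow(Add(F, c), -1) = Pow(Add(35925, Rational(-74433, 7604565976)), -1) = Pow(Rational(273194032613367, 7604565976), -1) = Rational(7604565976, 273194032613367)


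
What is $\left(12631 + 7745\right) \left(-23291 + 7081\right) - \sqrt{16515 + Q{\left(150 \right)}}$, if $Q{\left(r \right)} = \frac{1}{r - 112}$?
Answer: $-330294960 - \frac{\sqrt{23847698}}{38} \approx -3.303 \cdot 10^{8}$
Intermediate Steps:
$Q{\left(r \right)} = \frac{1}{-112 + r}$
$\left(12631 + 7745\right) \left(-23291 + 7081\right) - \sqrt{16515 + Q{\left(150 \right)}} = \left(12631 + 7745\right) \left(-23291 + 7081\right) - \sqrt{16515 + \frac{1}{-112 + 150}} = 20376 \left(-16210\right) - \sqrt{16515 + \frac{1}{38}} = -330294960 - \sqrt{16515 + \frac{1}{38}} = -330294960 - \sqrt{\frac{627571}{38}} = -330294960 - \frac{\sqrt{23847698}}{38}$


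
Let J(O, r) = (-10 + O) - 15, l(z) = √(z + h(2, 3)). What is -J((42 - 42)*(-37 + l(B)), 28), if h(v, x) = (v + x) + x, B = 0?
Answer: 25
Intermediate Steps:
h(v, x) = v + 2*x
l(z) = √(8 + z) (l(z) = √(z + (2 + 2*3)) = √(z + (2 + 6)) = √(z + 8) = √(8 + z))
J(O, r) = -25 + O
-J((42 - 42)*(-37 + l(B)), 28) = -(-25 + (42 - 42)*(-37 + √(8 + 0))) = -(-25 + 0*(-37 + √8)) = -(-25 + 0*(-37 + 2*√2)) = -(-25 + 0) = -1*(-25) = 25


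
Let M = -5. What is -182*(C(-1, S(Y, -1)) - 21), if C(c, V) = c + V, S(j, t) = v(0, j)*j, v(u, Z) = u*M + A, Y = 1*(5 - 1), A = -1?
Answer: 4732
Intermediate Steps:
Y = 4 (Y = 1*4 = 4)
v(u, Z) = -1 - 5*u (v(u, Z) = u*(-5) - 1 = -5*u - 1 = -1 - 5*u)
S(j, t) = -j (S(j, t) = (-1 - 5*0)*j = (-1 + 0)*j = -j)
C(c, V) = V + c
-182*(C(-1, S(Y, -1)) - 21) = -182*((-1*4 - 1) - 21) = -182*((-4 - 1) - 21) = -182*(-5 - 21) = -182*(-26) = 4732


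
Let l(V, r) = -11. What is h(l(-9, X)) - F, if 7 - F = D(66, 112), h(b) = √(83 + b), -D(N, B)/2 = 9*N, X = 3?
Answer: -1195 + 6*√2 ≈ -1186.5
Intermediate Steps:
D(N, B) = -18*N
F = 1195 (F = 7 - (-18)*66 = 7 - 1*(-1188) = 7 + 1188 = 1195)
h(l(-9, X)) - F = √(83 - 11) - 1*1195 = √72 - 1195 = 6*√2 - 1195 = -1195 + 6*√2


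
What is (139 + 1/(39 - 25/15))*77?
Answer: 171281/16 ≈ 10705.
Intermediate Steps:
(139 + 1/(39 - 25/15))*77 = (139 + 1/(39 - 25*1/15))*77 = (139 + 1/(39 - 5/3))*77 = (139 + 1/(112/3))*77 = (139 + 3/112)*77 = (15571/112)*77 = 171281/16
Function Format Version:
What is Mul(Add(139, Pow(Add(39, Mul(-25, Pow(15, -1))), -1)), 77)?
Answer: Rational(171281, 16) ≈ 10705.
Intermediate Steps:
Mul(Add(139, Pow(Add(39, Mul(-25, Pow(15, -1))), -1)), 77) = Mul(Add(139, Pow(Add(39, Mul(-25, Rational(1, 15))), -1)), 77) = Mul(Add(139, Pow(Add(39, Rational(-5, 3)), -1)), 77) = Mul(Add(139, Pow(Rational(112, 3), -1)), 77) = Mul(Add(139, Rational(3, 112)), 77) = Mul(Rational(15571, 112), 77) = Rational(171281, 16)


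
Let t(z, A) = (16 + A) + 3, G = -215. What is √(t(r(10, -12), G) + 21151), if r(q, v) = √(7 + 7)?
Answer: √20955 ≈ 144.76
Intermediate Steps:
r(q, v) = √14
t(z, A) = 19 + A
√(t(r(10, -12), G) + 21151) = √((19 - 215) + 21151) = √(-196 + 21151) = √20955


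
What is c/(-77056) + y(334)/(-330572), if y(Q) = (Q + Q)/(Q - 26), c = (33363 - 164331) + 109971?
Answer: 19087346197/70049529088 ≈ 0.27248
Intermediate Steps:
c = -20997 (c = -130968 + 109971 = -20997)
y(Q) = 2*Q/(-26 + Q) (y(Q) = (2*Q)/(-26 + Q) = 2*Q/(-26 + Q))
c/(-77056) + y(334)/(-330572) = -20997/(-77056) + (2*334/(-26 + 334))/(-330572) = -20997*(-1/77056) + (2*334/308)*(-1/330572) = 20997/77056 + (2*334*(1/308))*(-1/330572) = 20997/77056 + (167/77)*(-1/330572) = 20997/77056 - 167/25454044 = 19087346197/70049529088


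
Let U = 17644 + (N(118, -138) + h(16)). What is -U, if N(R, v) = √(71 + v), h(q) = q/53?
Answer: -935148/53 - I*√67 ≈ -17644.0 - 8.1853*I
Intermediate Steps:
h(q) = q/53 (h(q) = q*(1/53) = q/53)
U = 935148/53 + I*√67 (U = 17644 + (√(71 - 138) + (1/53)*16) = 17644 + (√(-67) + 16/53) = 17644 + (I*√67 + 16/53) = 17644 + (16/53 + I*√67) = 935148/53 + I*√67 ≈ 17644.0 + 8.1853*I)
-U = -(935148/53 + I*√67) = -935148/53 - I*√67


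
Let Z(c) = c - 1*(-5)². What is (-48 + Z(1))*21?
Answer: -1512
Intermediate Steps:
Z(c) = -25 + c (Z(c) = c - 1*25 = c - 25 = -25 + c)
(-48 + Z(1))*21 = (-48 + (-25 + 1))*21 = (-48 - 24)*21 = -72*21 = -1512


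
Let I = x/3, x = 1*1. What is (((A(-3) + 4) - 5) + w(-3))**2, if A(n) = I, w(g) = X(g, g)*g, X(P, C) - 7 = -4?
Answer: 841/9 ≈ 93.444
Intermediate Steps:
X(P, C) = 3 (X(P, C) = 7 - 4 = 3)
x = 1
w(g) = 3*g
I = 1/3 ≈ 0.33333
A(n) = 1/3
(((A(-3) + 4) - 5) + w(-3))**2 = (((1/3 + 4) - 5) + 3*(-3))**2 = ((13/3 - 5) - 9)**2 = (-2/3 - 9)**2 = (-29/3)**2 = 841/9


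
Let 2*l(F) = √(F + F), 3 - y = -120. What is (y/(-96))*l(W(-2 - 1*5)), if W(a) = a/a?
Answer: -41*√2/64 ≈ -0.90598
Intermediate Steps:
W(a) = 1
y = 123 (y = 3 - 1*(-120) = 3 + 120 = 123)
l(F) = √2*√F/2 (l(F) = √(F + F)/2 = √(2*F)/2 = (√2*√F)/2 = √2*√F/2)
(y/(-96))*l(W(-2 - 1*5)) = (123/(-96))*(√2*√1/2) = (123*(-1/96))*((½)*√2*1) = -41*√2/64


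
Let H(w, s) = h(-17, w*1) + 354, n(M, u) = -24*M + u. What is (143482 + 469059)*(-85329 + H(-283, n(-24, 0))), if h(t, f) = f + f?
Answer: -52397369681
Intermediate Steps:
h(t, f) = 2*f
n(M, u) = u - 24*M
H(w, s) = 354 + 2*w (H(w, s) = 2*(w*1) + 354 = 2*w + 354 = 354 + 2*w)
(143482 + 469059)*(-85329 + H(-283, n(-24, 0))) = (143482 + 469059)*(-85329 + (354 + 2*(-283))) = 612541*(-85329 + (354 - 566)) = 612541*(-85329 - 212) = 612541*(-85541) = -52397369681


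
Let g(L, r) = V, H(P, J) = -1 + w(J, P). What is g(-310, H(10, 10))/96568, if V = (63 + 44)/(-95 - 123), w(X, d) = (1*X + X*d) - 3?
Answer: -107/21051824 ≈ -5.0827e-6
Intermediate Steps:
w(X, d) = -3 + X + X*d (w(X, d) = (X + X*d) - 3 = -3 + X + X*d)
H(P, J) = -4 + J + J*P (H(P, J) = -1 + (-3 + J + J*P) = -4 + J + J*P)
V = -107/218 (V = 107/(-218) = 107*(-1/218) = -107/218 ≈ -0.49083)
g(L, r) = -107/218
g(-310, H(10, 10))/96568 = -107/218/96568 = -107/218*1/96568 = -107/21051824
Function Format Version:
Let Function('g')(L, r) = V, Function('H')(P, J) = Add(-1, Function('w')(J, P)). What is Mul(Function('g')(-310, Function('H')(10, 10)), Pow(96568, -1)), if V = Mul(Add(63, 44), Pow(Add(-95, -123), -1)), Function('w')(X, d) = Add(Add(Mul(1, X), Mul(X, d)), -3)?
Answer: Rational(-107, 21051824) ≈ -5.0827e-6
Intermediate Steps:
Function('w')(X, d) = Add(-3, X, Mul(X, d)) (Function('w')(X, d) = Add(Add(X, Mul(X, d)), -3) = Add(-3, X, Mul(X, d)))
Function('H')(P, J) = Add(-4, J, Mul(J, P)) (Function('H')(P, J) = Add(-1, Add(-3, J, Mul(J, P))) = Add(-4, J, Mul(J, P)))
V = Rational(-107, 218) (V = Mul(107, Pow(-218, -1)) = Mul(107, Rational(-1, 218)) = Rational(-107, 218) ≈ -0.49083)
Function('g')(L, r) = Rational(-107, 218)
Mul(Function('g')(-310, Function('H')(10, 10)), Pow(96568, -1)) = Mul(Rational(-107, 218), Pow(96568, -1)) = Mul(Rational(-107, 218), Rational(1, 96568)) = Rational(-107, 21051824)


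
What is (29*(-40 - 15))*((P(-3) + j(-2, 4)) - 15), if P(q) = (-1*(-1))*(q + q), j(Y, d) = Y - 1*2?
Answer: 39875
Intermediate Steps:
j(Y, d) = -2 + Y (j(Y, d) = Y - 2 = -2 + Y)
P(q) = 2*q (P(q) = 1*(2*q) = 2*q)
(29*(-40 - 15))*((P(-3) + j(-2, 4)) - 15) = (29*(-40 - 15))*((2*(-3) + (-2 - 2)) - 15) = (29*(-55))*((-6 - 4) - 15) = -1595*(-10 - 15) = -1595*(-25) = 39875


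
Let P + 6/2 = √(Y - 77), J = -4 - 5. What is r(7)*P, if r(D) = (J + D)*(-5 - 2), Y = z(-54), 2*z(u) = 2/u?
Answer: -42 + 7*I*√24954/9 ≈ -42.0 + 122.86*I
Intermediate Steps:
z(u) = 1/u (z(u) = (2/u)/2 = 1/u)
Y = -1/54 (Y = 1/(-54) = -1/54 ≈ -0.018519)
J = -9
r(D) = 63 - 7*D (r(D) = (-9 + D)*(-5 - 2) = (-9 + D)*(-7) = 63 - 7*D)
P = -3 + I*√24954/18 (P = -3 + √(-1/54 - 77) = -3 + √(-4159/54) = -3 + I*√24954/18 ≈ -3.0 + 8.776*I)
r(7)*P = (63 - 7*7)*(-3 + I*√24954/18) = (63 - 49)*(-3 + I*√24954/18) = 14*(-3 + I*√24954/18) = -42 + 7*I*√24954/9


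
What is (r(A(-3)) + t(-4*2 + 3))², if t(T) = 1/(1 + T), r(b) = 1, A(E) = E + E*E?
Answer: 9/16 ≈ 0.56250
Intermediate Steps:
A(E) = E + E²
(r(A(-3)) + t(-4*2 + 3))² = (1 + 1/(1 + (-4*2 + 3)))² = (1 + 1/(1 + (-8 + 3)))² = (1 + 1/(1 - 5))² = (1 + 1/(-4))² = (1 - ¼)² = (¾)² = 9/16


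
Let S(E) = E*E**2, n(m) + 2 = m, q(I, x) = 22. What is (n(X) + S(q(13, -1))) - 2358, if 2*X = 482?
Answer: 8529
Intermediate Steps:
X = 241 (X = (1/2)*482 = 241)
n(m) = -2 + m
S(E) = E**3
(n(X) + S(q(13, -1))) - 2358 = ((-2 + 241) + 22**3) - 2358 = (239 + 10648) - 2358 = 10887 - 2358 = 8529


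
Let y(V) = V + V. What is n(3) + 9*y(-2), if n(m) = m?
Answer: -33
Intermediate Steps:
y(V) = 2*V
n(3) + 9*y(-2) = 3 + 9*(2*(-2)) = 3 + 9*(-4) = 3 - 36 = -33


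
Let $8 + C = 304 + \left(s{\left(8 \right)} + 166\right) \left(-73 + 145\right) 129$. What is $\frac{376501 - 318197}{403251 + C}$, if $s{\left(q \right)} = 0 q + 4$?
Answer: $\frac{58304}{1982507} \approx 0.029409$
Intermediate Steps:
$s{\left(q \right)} = 4$ ($s{\left(q \right)} = 0 + 4 = 4$)
$C = 1579256$ ($C = -8 + \left(304 + \left(4 + 166\right) \left(-73 + 145\right) 129\right) = -8 + \left(304 + 170 \cdot 72 \cdot 129\right) = -8 + \left(304 + 12240 \cdot 129\right) = -8 + \left(304 + 1578960\right) = -8 + 1579264 = 1579256$)
$\frac{376501 - 318197}{403251 + C} = \frac{376501 - 318197}{403251 + 1579256} = \frac{58304}{1982507}$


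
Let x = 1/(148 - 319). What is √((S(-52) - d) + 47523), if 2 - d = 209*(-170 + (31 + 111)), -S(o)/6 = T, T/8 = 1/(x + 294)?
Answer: √105312756608117/50273 ≈ 204.13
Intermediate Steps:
x = -1/171 (x = 1/(-171) = -1/171 ≈ -0.0058480)
T = 1368/50273 (T = 8/(-1/171 + 294) = 8/(50273/171) = 8*(171/50273) = 1368/50273 ≈ 0.027211)
S(o) = -8208/50273 (S(o) = -6*1368/50273 = -8208/50273)
d = 5854 (d = 2 - 209*(-170 + (31 + 111)) = 2 - 209*(-170 + 142) = 2 - 209*(-28) = 2 - 1*(-5852) = 2 + 5852 = 5854)
√((S(-52) - d) + 47523) = √((-8208/50273 - 1*5854) + 47523) = √((-8208/50273 - 5854) + 47523) = √(-294306350/50273 + 47523) = √(2094817429/50273) = √105312756608117/50273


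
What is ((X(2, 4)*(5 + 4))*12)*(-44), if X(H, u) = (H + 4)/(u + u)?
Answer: -3564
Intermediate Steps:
X(H, u) = (4 + H)/(2*u) (X(H, u) = (4 + H)/((2*u)) = (4 + H)*(1/(2*u)) = (4 + H)/(2*u))
((X(2, 4)*(5 + 4))*12)*(-44) = ((((½)*(4 + 2)/4)*(5 + 4))*12)*(-44) = ((((½)*(¼)*6)*9)*12)*(-44) = (((¾)*9)*12)*(-44) = ((27/4)*12)*(-44) = 81*(-44) = -3564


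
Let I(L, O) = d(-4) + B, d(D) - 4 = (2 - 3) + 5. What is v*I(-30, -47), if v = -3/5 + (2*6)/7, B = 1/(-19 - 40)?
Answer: 18369/2065 ≈ 8.8954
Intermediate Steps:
d(D) = 8 (d(D) = 4 + ((2 - 3) + 5) = 4 + (-1 + 5) = 4 + 4 = 8)
B = -1/59 (B = 1/(-59) = -1/59 ≈ -0.016949)
I(L, O) = 471/59 (I(L, O) = 8 - 1/59 = 471/59)
v = 39/35 (v = -3*⅕ + 12*(⅐) = -⅗ + 12/7 = 39/35 ≈ 1.1143)
v*I(-30, -47) = (39/35)*(471/59) = 18369/2065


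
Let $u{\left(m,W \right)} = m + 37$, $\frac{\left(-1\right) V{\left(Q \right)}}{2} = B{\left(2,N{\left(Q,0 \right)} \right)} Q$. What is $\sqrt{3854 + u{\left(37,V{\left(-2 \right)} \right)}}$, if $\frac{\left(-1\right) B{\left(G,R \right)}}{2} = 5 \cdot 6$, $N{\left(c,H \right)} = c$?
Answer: $2 \sqrt{982} \approx 62.674$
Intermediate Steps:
$B{\left(G,R \right)} = -60$ ($B{\left(G,R \right)} = - 2 \cdot 5 \cdot 6 = \left(-2\right) 30 = -60$)
$V{\left(Q \right)} = 120 Q$ ($V{\left(Q \right)} = - 2 \left(- 60 Q\right) = 120 Q$)
$u{\left(m,W \right)} = 37 + m$
$\sqrt{3854 + u{\left(37,V{\left(-2 \right)} \right)}} = \sqrt{3854 + \left(37 + 37\right)} = \sqrt{3854 + 74} = \sqrt{3928} = 2 \sqrt{982}$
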